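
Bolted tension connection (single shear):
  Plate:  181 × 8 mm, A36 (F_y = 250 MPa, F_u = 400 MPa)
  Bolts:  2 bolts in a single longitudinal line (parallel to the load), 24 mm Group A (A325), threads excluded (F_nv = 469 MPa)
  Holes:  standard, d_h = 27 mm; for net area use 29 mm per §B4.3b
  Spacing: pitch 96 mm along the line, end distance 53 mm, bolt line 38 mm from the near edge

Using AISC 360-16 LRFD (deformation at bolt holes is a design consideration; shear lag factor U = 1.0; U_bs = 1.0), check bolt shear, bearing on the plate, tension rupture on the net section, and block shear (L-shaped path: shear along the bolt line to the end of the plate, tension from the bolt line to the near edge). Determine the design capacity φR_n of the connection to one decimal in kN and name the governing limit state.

Bolt shear: A_b = π(24)²/4 = 452.39 mm². φR_n = 0.75 × 469 × 452.39 × 2 × 1 = 318.3 kN.
Bearing (8 mm plate, F_u = 400 MPa): end bolts L_c = 53 − 27/2 = 39.5, R_n = min(1.2×39.5×8×400, 2.4×24×8×400) = 151.68 kN/bolt; interior L_c = 96 − 27 = 69, R_n = 184.32 kN/bolt. φR_n = 0.75 × (1×151.68 + 1×184.32) = 252.0 kN.
Tension rupture (net): A_n = (181 − 1×29)×8 = 1216 mm² (U = 1.0, A_e = A_n). φR_n = 0.75 × 400 × 1216 = 364.8 kN.
Block shear: shear path 1×[53+1×96] = 1×149 mm, A_gv = 1192, A_nv = 1×(149 − 1.5×29)×8 = 844 mm²; tension to near edge: (38 − 0.5×29)×8 = 188 mm². R_n = min(0.6×400×844, 0.6×250×1192) + 1.0×400×188 = min(202.56, 178.8) + 75.2 = 254 kN. φR_n = 0.75 × 254 = 190.5 kN.
Governing: min(318.3, 252.0, 364.8, 190.5) = 190.5 kN → block shear.

190.5 kN (block shear governs)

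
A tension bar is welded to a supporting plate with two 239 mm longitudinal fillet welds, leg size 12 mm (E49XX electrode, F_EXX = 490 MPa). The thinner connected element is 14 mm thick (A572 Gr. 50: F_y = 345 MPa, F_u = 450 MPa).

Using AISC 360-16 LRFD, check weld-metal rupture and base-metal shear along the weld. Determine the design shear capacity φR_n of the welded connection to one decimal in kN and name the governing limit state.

894.2 kN (weld metal governs)

Weld metal: throat = 0.707×12 = 8.484 mm, L = 2×239 = 478 mm. φR_n = 0.75 × 0.6 × 490 × 8.484 × 478 = 894.2 kN.
Base metal shear (14 mm plate): yield φR_n = 1.0×0.6×345×14×478 = 1385.2 kN; rupture φR_n = 0.75×0.6×450×14×478 = 1355.1 kN; take 1355.1 kN (rupture).
Governing: min(894.2, 1355.1) = 894.2 kN → weld metal.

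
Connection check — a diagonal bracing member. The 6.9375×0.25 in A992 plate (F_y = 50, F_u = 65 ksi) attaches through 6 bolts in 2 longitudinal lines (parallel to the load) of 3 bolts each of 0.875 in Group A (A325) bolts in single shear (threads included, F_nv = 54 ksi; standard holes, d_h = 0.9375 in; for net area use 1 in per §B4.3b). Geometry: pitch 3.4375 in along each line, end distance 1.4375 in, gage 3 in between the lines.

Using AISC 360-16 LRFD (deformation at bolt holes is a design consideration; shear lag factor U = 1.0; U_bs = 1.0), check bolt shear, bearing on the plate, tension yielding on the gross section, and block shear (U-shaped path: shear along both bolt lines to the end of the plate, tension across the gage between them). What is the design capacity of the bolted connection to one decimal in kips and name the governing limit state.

78.0 kips (gross-section yield governs)

Bolt shear: A_b = π(0.875)²/4 = 0.60132 in². φR_n = 0.75 × 54 × 0.60132 × 6 × 1 = 146.1 kips.
Bearing (0.25 in plate, F_u = 65 ksi): end bolts L_c = 1.4375 − 0.9375/2 = 0.96875, R_n = min(1.2×0.96875×0.25×65, 2.4×0.875×0.25×65) = 18.891 kips/bolt; interior L_c = 3.4375 − 0.9375 = 2.5, R_n = 34.125 kips/bolt. φR_n = 0.75 × (2×18.891 + 4×34.125) = 130.7 kips.
Tension yield (gross): A_g = 6.9375×0.25 = 1.7344 in². φR_n = 0.90 × 50 × 1.7344 = 78.0 kips.
Block shear: shear path 2×[1.4375+2×3.4375] = 2×8.3125 in, A_gv = 4.1563, A_nv = 2×(8.3125 − 2.5×1)×0.25 = 2.9063 in²; tension across gage: (3 − 1×1)×0.25 = 0.5 in². R_n = min(0.6×65×2.9063, 0.6×50×4.1563) + 1.0×65×0.5 = min(113.35, 124.69) + 32.5 = 145.85 kips. φR_n = 0.75 × 145.85 = 109.4 kips.
Governing: min(146.1, 130.7, 78.0, 109.4) = 78.0 kips → gross-section yield.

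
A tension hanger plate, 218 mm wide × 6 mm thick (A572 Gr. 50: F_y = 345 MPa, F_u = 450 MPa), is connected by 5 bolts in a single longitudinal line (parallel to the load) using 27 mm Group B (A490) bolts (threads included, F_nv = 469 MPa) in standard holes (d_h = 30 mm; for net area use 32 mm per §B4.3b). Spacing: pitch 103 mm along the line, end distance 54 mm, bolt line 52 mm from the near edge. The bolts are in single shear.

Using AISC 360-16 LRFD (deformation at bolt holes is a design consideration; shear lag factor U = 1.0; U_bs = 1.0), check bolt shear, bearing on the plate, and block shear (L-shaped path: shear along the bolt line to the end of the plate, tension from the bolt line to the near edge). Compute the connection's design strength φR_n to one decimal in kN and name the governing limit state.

Bolt shear: A_b = π(27)²/4 = 572.56 mm². φR_n = 0.75 × 469 × 572.56 × 5 × 1 = 1007.0 kN.
Bearing (6 mm plate, F_u = 450 MPa): end bolts L_c = 54 − 30/2 = 39, R_n = min(1.2×39×6×450, 2.4×27×6×450) = 126.36 kN/bolt; interior L_c = 103 − 30 = 73, R_n = 174.96 kN/bolt. φR_n = 0.75 × (1×126.36 + 4×174.96) = 619.7 kN.
Block shear: shear path 1×[54+4×103] = 1×466 mm, A_gv = 2796, A_nv = 1×(466 − 4.5×32)×6 = 1932 mm²; tension to near edge: (52 − 0.5×32)×6 = 216 mm². R_n = min(0.6×450×1932, 0.6×345×2796) + 1.0×450×216 = min(521.64, 578.77) + 97.2 = 618.84 kN. φR_n = 0.75 × 618.84 = 464.1 kN.
Governing: min(1007.0, 619.7, 464.1) = 464.1 kN → block shear.

464.1 kN (block shear governs)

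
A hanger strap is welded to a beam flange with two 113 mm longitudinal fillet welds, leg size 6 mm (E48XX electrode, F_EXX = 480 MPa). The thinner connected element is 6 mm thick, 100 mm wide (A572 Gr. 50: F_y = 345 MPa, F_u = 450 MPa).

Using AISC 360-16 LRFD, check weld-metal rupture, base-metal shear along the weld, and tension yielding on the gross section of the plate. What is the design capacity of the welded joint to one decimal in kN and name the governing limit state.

Weld metal: throat = 0.707×6 = 4.242 mm, L = 2×113 = 226 mm. φR_n = 0.75 × 0.6 × 480 × 4.242 × 226 = 207.1 kN.
Base metal shear (6 mm plate): yield φR_n = 1.0×0.6×345×6×226 = 280.7 kN; rupture φR_n = 0.75×0.6×450×6×226 = 274.6 kN; take 274.6 kN (rupture).
Tension yield (gross): A_g = 100×6 = 600 mm². φR_n = 0.90 × 345 × 600 = 186.3 kN.
Governing: min(207.1, 274.6, 186.3) = 186.3 kN → gross-section yield.

186.3 kN (gross-section yield governs)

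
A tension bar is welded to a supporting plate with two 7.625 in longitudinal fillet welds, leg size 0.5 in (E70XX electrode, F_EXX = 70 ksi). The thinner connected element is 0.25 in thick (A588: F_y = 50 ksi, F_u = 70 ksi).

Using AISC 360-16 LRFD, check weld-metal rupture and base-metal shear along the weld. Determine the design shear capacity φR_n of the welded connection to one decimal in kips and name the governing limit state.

114.4 kips (base-metal shear governs)

Weld metal: throat = 0.707×0.5 = 0.3535 in, L = 2×7.625 = 15.25 in. φR_n = 0.75 × 0.6 × 70 × 0.3535 × 15.25 = 169.8 kips.
Base metal shear (0.25 in plate): yield φR_n = 1.0×0.6×50×0.25×15.25 = 114.4 kips; rupture φR_n = 0.75×0.6×70×0.25×15.25 = 120.1 kips; take 114.4 kips (yield).
Governing: min(169.8, 114.4) = 114.4 kips → base-metal shear.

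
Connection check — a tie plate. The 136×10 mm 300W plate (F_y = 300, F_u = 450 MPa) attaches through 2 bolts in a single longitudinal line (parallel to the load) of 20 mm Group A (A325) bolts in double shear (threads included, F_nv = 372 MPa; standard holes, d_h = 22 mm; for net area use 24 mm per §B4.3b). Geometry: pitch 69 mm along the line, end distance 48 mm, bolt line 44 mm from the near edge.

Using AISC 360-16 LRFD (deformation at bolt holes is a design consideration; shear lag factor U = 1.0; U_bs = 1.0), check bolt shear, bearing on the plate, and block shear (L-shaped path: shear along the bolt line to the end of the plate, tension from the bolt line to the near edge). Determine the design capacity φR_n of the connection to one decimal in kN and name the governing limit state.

Bolt shear: A_b = π(20)²/4 = 314.16 mm². φR_n = 0.75 × 372 × 314.16 × 2 × 2 = 350.6 kN.
Bearing (10 mm plate, F_u = 450 MPa): end bolts L_c = 48 − 22/2 = 37, R_n = min(1.2×37×10×450, 2.4×20×10×450) = 199.8 kN/bolt; interior L_c = 69 − 22 = 47, R_n = 216 kN/bolt. φR_n = 0.75 × (1×199.8 + 1×216) = 311.9 kN.
Block shear: shear path 1×[48+1×69] = 1×117 mm, A_gv = 1170, A_nv = 1×(117 − 1.5×24)×10 = 810 mm²; tension to near edge: (44 − 0.5×24)×10 = 320 mm². R_n = min(0.6×450×810, 0.6×300×1170) + 1.0×450×320 = min(218.7, 210.6) + 144 = 354.6 kN. φR_n = 0.75 × 354.6 = 266.0 kN.
Governing: min(350.6, 311.9, 266.0) = 266.0 kN → block shear.

266.0 kN (block shear governs)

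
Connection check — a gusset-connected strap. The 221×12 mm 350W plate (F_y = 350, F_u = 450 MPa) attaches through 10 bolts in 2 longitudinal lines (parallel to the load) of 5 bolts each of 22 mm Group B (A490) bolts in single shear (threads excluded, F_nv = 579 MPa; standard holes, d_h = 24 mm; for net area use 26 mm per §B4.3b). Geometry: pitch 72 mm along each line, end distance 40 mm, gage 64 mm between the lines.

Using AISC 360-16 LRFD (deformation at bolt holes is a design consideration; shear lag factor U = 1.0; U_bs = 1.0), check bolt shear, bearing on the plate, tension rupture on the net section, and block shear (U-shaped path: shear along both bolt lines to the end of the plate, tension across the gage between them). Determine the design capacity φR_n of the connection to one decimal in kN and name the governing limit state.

684.5 kN (net-section rupture governs)

Bolt shear: A_b = π(22)²/4 = 380.13 mm². φR_n = 0.75 × 579 × 380.13 × 10 × 1 = 1650.7 kN.
Bearing (12 mm plate, F_u = 450 MPa): end bolts L_c = 40 − 24/2 = 28, R_n = min(1.2×28×12×450, 2.4×22×12×450) = 181.44 kN/bolt; interior L_c = 72 − 24 = 48, R_n = 285.12 kN/bolt. φR_n = 0.75 × (2×181.44 + 8×285.12) = 1982.9 kN.
Tension rupture (net): A_n = (221 − 2×26)×12 = 2028 mm² (U = 1.0, A_e = A_n). φR_n = 0.75 × 450 × 2028 = 684.5 kN.
Block shear: shear path 2×[40+4×72] = 2×328 mm, A_gv = 7872, A_nv = 2×(328 − 4.5×26)×12 = 5064 mm²; tension across gage: (64 − 1×26)×12 = 456 mm². R_n = min(0.6×450×5064, 0.6×350×7872) + 1.0×450×456 = min(1367.3, 1653.1) + 205.2 = 1572.5 kN. φR_n = 0.75 × 1572.5 = 1179.4 kN.
Governing: min(1650.7, 1982.9, 684.5, 1179.4) = 684.5 kN → net-section rupture.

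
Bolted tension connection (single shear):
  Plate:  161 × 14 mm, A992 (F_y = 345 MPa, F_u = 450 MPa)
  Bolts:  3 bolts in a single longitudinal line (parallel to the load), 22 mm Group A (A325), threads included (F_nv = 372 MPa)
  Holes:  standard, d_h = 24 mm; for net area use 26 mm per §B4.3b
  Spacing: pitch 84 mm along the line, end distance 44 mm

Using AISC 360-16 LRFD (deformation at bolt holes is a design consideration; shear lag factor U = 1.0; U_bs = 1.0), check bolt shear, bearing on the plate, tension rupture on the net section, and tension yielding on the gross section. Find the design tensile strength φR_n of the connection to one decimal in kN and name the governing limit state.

Bolt shear: A_b = π(22)²/4 = 380.13 mm². φR_n = 0.75 × 372 × 380.13 × 3 × 1 = 318.2 kN.
Bearing (14 mm plate, F_u = 450 MPa): end bolts L_c = 44 − 24/2 = 32, R_n = min(1.2×32×14×450, 2.4×22×14×450) = 241.92 kN/bolt; interior L_c = 84 − 24 = 60, R_n = 332.64 kN/bolt. φR_n = 0.75 × (1×241.92 + 2×332.64) = 680.4 kN.
Tension rupture (net): A_n = (161 − 1×26)×14 = 1890 mm² (U = 1.0, A_e = A_n). φR_n = 0.75 × 450 × 1890 = 637.9 kN.
Tension yield (gross): A_g = 161×14 = 2254 mm². φR_n = 0.90 × 345 × 2254 = 699.9 kN.
Governing: min(318.2, 680.4, 637.9, 699.9) = 318.2 kN → bolt shear.

318.2 kN (bolt shear governs)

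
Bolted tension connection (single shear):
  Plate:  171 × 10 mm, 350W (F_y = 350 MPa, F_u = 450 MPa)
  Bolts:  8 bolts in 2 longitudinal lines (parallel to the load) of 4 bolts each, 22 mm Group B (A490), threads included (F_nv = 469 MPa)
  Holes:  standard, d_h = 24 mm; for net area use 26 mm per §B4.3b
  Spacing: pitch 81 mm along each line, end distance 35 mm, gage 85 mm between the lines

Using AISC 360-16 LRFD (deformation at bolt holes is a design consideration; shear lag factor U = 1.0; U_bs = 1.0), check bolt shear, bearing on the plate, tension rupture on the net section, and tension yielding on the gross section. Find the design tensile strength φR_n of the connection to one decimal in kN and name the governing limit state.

Bolt shear: A_b = π(22)²/4 = 380.13 mm². φR_n = 0.75 × 469 × 380.13 × 8 × 1 = 1069.7 kN.
Bearing (10 mm plate, F_u = 450 MPa): end bolts L_c = 35 − 24/2 = 23, R_n = min(1.2×23×10×450, 2.4×22×10×450) = 124.2 kN/bolt; interior L_c = 81 − 24 = 57, R_n = 237.6 kN/bolt. φR_n = 0.75 × (2×124.2 + 6×237.6) = 1255.5 kN.
Tension rupture (net): A_n = (171 − 2×26)×10 = 1190 mm² (U = 1.0, A_e = A_n). φR_n = 0.75 × 450 × 1190 = 401.6 kN.
Tension yield (gross): A_g = 171×10 = 1710 mm². φR_n = 0.90 × 350 × 1710 = 538.7 kN.
Governing: min(1069.7, 1255.5, 401.6, 538.7) = 401.6 kN → net-section rupture.

401.6 kN (net-section rupture governs)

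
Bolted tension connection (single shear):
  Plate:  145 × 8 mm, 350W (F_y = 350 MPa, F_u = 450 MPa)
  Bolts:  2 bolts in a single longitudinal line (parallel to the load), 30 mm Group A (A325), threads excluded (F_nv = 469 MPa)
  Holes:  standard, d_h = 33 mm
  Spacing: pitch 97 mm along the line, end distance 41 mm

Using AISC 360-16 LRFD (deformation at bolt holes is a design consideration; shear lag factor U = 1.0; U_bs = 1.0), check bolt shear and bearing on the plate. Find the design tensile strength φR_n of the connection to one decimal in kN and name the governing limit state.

Bolt shear: A_b = π(30)²/4 = 706.86 mm². φR_n = 0.75 × 469 × 706.86 × 2 × 1 = 497.3 kN.
Bearing (8 mm plate, F_u = 450 MPa): end bolts L_c = 41 − 33/2 = 24.5, R_n = min(1.2×24.5×8×450, 2.4×30×8×450) = 105.84 kN/bolt; interior L_c = 97 − 33 = 64, R_n = 259.2 kN/bolt. φR_n = 0.75 × (1×105.84 + 1×259.2) = 273.8 kN.
Governing: min(497.3, 273.8) = 273.8 kN → bearing.

273.8 kN (bearing governs)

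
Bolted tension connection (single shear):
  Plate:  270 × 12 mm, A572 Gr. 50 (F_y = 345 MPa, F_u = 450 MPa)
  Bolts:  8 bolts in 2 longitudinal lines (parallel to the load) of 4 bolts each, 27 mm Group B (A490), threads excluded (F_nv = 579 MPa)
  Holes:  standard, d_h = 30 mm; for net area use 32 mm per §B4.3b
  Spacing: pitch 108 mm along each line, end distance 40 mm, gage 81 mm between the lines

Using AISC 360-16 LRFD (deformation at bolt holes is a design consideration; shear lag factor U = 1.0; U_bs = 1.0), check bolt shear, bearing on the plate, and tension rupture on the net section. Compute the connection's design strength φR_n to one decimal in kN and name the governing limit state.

Bolt shear: A_b = π(27)²/4 = 572.56 mm². φR_n = 0.75 × 579 × 572.56 × 8 × 1 = 1989.1 kN.
Bearing (12 mm plate, F_u = 450 MPa): end bolts L_c = 40 − 30/2 = 25, R_n = min(1.2×25×12×450, 2.4×27×12×450) = 162 kN/bolt; interior L_c = 108 − 30 = 78, R_n = 349.92 kN/bolt. φR_n = 0.75 × (2×162 + 6×349.92) = 1817.6 kN.
Tension rupture (net): A_n = (270 − 2×32)×12 = 2472 mm² (U = 1.0, A_e = A_n). φR_n = 0.75 × 450 × 2472 = 834.3 kN.
Governing: min(1989.1, 1817.6, 834.3) = 834.3 kN → net-section rupture.

834.3 kN (net-section rupture governs)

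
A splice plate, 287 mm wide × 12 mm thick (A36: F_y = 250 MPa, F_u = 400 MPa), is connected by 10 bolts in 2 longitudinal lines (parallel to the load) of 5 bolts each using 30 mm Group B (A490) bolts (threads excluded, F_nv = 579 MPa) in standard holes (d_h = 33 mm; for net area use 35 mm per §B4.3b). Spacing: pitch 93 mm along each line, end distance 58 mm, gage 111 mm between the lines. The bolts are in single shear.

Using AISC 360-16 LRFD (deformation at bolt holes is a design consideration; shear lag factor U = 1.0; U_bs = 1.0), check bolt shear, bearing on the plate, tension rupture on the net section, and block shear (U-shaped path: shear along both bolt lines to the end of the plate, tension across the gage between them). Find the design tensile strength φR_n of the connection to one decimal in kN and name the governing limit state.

781.2 kN (net-section rupture governs)

Bolt shear: A_b = π(30)²/4 = 706.86 mm². φR_n = 0.75 × 579 × 706.86 × 10 × 1 = 3069.5 kN.
Bearing (12 mm plate, F_u = 400 MPa): end bolts L_c = 58 − 33/2 = 41.5, R_n = min(1.2×41.5×12×400, 2.4×30×12×400) = 239.04 kN/bolt; interior L_c = 93 − 33 = 60, R_n = 345.6 kN/bolt. φR_n = 0.75 × (2×239.04 + 8×345.6) = 2432.2 kN.
Tension rupture (net): A_n = (287 − 2×35)×12 = 2604 mm² (U = 1.0, A_e = A_n). φR_n = 0.75 × 400 × 2604 = 781.2 kN.
Block shear: shear path 2×[58+4×93] = 2×430 mm, A_gv = 10320, A_nv = 2×(430 − 4.5×35)×12 = 6540 mm²; tension across gage: (111 − 1×35)×12 = 912 mm². R_n = min(0.6×400×6540, 0.6×250×10320) + 1.0×400×912 = min(1569.6, 1548) + 364.8 = 1912.8 kN. φR_n = 0.75 × 1912.8 = 1434.6 kN.
Governing: min(3069.5, 2432.2, 781.2, 1434.6) = 781.2 kN → net-section rupture.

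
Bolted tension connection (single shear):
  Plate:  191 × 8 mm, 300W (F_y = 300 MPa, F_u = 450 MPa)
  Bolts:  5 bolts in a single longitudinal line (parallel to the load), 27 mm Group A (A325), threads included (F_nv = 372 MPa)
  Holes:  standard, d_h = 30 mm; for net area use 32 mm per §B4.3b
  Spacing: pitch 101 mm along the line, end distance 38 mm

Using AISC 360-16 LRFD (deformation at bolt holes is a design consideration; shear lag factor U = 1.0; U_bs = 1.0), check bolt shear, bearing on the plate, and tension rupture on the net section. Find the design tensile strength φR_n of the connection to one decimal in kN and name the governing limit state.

429.3 kN (net-section rupture governs)

Bolt shear: A_b = π(27)²/4 = 572.56 mm². φR_n = 0.75 × 372 × 572.56 × 5 × 1 = 798.7 kN.
Bearing (8 mm plate, F_u = 450 MPa): end bolts L_c = 38 − 30/2 = 23, R_n = min(1.2×23×8×450, 2.4×27×8×450) = 99.36 kN/bolt; interior L_c = 101 − 30 = 71, R_n = 233.28 kN/bolt. φR_n = 0.75 × (1×99.36 + 4×233.28) = 774.4 kN.
Tension rupture (net): A_n = (191 − 1×32)×8 = 1272 mm² (U = 1.0, A_e = A_n). φR_n = 0.75 × 450 × 1272 = 429.3 kN.
Governing: min(798.7, 774.4, 429.3) = 429.3 kN → net-section rupture.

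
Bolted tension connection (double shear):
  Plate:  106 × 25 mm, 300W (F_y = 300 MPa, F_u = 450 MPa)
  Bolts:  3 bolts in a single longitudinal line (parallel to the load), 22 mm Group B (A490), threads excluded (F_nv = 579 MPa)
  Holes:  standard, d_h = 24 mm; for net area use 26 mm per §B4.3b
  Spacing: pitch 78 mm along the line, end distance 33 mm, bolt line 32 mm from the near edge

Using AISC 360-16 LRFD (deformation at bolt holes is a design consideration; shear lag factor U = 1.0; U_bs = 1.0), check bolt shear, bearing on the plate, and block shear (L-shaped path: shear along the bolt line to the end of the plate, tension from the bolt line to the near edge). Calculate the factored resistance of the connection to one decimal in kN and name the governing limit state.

Bolt shear: A_b = π(22)²/4 = 380.13 mm². φR_n = 0.75 × 579 × 380.13 × 3 × 2 = 990.4 kN.
Bearing (25 mm plate, F_u = 450 MPa): end bolts L_c = 33 − 24/2 = 21, R_n = min(1.2×21×25×450, 2.4×22×25×450) = 283.5 kN/bolt; interior L_c = 78 − 24 = 54, R_n = 594 kN/bolt. φR_n = 0.75 × (1×283.5 + 2×594) = 1103.6 kN.
Block shear: shear path 1×[33+2×78] = 1×189 mm, A_gv = 4725, A_nv = 1×(189 − 2.5×26)×25 = 3100 mm²; tension to near edge: (32 − 0.5×26)×25 = 475 mm². R_n = min(0.6×450×3100, 0.6×300×4725) + 1.0×450×475 = min(837, 850.5) + 213.75 = 1050.8 kN. φR_n = 0.75 × 1050.8 = 788.1 kN.
Governing: min(990.4, 1103.6, 788.1) = 788.1 kN → block shear.

788.1 kN (block shear governs)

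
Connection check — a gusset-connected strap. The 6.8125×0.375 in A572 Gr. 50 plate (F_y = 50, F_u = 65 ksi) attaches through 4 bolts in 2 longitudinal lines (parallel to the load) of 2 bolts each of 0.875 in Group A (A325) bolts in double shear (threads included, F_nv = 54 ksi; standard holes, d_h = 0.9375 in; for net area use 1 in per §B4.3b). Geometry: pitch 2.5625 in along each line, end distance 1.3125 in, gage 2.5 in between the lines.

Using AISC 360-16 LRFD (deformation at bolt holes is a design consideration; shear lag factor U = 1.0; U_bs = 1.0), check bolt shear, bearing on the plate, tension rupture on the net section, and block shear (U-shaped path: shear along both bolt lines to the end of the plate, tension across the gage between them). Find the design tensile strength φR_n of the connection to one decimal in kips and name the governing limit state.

Bolt shear: A_b = π(0.875)²/4 = 0.60132 in². φR_n = 0.75 × 54 × 0.60132 × 4 × 2 = 194.8 kips.
Bearing (0.375 in plate, F_u = 65 ksi): end bolts L_c = 1.3125 − 0.9375/2 = 0.84375, R_n = min(1.2×0.84375×0.375×65, 2.4×0.875×0.375×65) = 24.68 kips/bolt; interior L_c = 2.5625 − 0.9375 = 1.625, R_n = 47.531 kips/bolt. φR_n = 0.75 × (2×24.68 + 2×47.531) = 108.3 kips.
Tension rupture (net): A_n = (6.8125 − 2×1)×0.375 = 1.8047 in² (U = 1.0, A_e = A_n). φR_n = 0.75 × 65 × 1.8047 = 88.0 kips.
Block shear: shear path 2×[1.3125+1×2.5625] = 2×3.875 in, A_gv = 2.9063, A_nv = 2×(3.875 − 1.5×1)×0.375 = 1.7813 in²; tension across gage: (2.5 − 1×1)×0.375 = 0.5625 in². R_n = min(0.6×65×1.7813, 0.6×50×2.9063) + 1.0×65×0.5625 = min(69.471, 87.189) + 36.563 = 106.03 kips. φR_n = 0.75 × 106.03 = 79.5 kips.
Governing: min(194.8, 108.3, 88.0, 79.5) = 79.5 kips → block shear.

79.5 kips (block shear governs)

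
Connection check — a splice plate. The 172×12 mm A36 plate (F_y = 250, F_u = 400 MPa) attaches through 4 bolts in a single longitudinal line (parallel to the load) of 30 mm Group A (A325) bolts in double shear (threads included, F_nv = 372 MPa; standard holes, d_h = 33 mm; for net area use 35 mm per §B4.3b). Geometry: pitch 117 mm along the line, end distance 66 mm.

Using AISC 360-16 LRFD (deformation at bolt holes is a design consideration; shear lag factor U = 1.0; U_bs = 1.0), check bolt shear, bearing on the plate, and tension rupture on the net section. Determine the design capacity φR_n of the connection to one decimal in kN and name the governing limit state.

Bolt shear: A_b = π(30)²/4 = 706.86 mm². φR_n = 0.75 × 372 × 706.86 × 4 × 2 = 1577.7 kN.
Bearing (12 mm plate, F_u = 400 MPa): end bolts L_c = 66 − 33/2 = 49.5, R_n = min(1.2×49.5×12×400, 2.4×30×12×400) = 285.12 kN/bolt; interior L_c = 117 − 33 = 84, R_n = 345.6 kN/bolt. φR_n = 0.75 × (1×285.12 + 3×345.6) = 991.4 kN.
Tension rupture (net): A_n = (172 − 1×35)×12 = 1644 mm² (U = 1.0, A_e = A_n). φR_n = 0.75 × 400 × 1644 = 493.2 kN.
Governing: min(1577.7, 991.4, 493.2) = 493.2 kN → net-section rupture.

493.2 kN (net-section rupture governs)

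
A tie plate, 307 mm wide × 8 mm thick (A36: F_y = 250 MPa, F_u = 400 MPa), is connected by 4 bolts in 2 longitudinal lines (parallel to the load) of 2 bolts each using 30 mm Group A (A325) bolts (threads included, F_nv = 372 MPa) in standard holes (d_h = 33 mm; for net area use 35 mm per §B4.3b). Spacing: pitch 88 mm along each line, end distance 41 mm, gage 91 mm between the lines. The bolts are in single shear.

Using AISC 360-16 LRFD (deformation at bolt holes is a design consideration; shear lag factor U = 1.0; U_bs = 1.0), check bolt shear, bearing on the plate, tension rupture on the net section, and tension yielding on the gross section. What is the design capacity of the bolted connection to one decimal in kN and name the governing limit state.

457.9 kN (bearing governs)

Bolt shear: A_b = π(30)²/4 = 706.86 mm². φR_n = 0.75 × 372 × 706.86 × 4 × 1 = 788.9 kN.
Bearing (8 mm plate, F_u = 400 MPa): end bolts L_c = 41 − 33/2 = 24.5, R_n = min(1.2×24.5×8×400, 2.4×30×8×400) = 94.08 kN/bolt; interior L_c = 88 − 33 = 55, R_n = 211.2 kN/bolt. φR_n = 0.75 × (2×94.08 + 2×211.2) = 457.9 kN.
Tension rupture (net): A_n = (307 − 2×35)×8 = 1896 mm² (U = 1.0, A_e = A_n). φR_n = 0.75 × 400 × 1896 = 568.8 kN.
Tension yield (gross): A_g = 307×8 = 2456 mm². φR_n = 0.90 × 250 × 2456 = 552.6 kN.
Governing: min(788.9, 457.9, 568.8, 552.6) = 457.9 kN → bearing.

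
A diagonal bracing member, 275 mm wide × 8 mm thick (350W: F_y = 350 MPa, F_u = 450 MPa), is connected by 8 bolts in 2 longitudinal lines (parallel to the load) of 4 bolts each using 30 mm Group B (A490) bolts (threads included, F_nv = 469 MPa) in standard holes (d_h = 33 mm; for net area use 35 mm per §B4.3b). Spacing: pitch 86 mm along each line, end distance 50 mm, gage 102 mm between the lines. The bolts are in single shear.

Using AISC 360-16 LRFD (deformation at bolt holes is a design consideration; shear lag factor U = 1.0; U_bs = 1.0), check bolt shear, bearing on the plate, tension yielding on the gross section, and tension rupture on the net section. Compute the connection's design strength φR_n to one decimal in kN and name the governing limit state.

553.5 kN (net-section rupture governs)

Bolt shear: A_b = π(30)²/4 = 706.86 mm². φR_n = 0.75 × 469 × 706.86 × 8 × 1 = 1989.1 kN.
Bearing (8 mm plate, F_u = 450 MPa): end bolts L_c = 50 − 33/2 = 33.5, R_n = min(1.2×33.5×8×450, 2.4×30×8×450) = 144.72 kN/bolt; interior L_c = 86 − 33 = 53, R_n = 228.96 kN/bolt. φR_n = 0.75 × (2×144.72 + 6×228.96) = 1247.4 kN.
Tension yield (gross): A_g = 275×8 = 2200 mm². φR_n = 0.90 × 350 × 2200 = 693.0 kN.
Tension rupture (net): A_n = (275 − 2×35)×8 = 1640 mm² (U = 1.0, A_e = A_n). φR_n = 0.75 × 450 × 1640 = 553.5 kN.
Governing: min(1989.1, 1247.4, 693.0, 553.5) = 553.5 kN → net-section rupture.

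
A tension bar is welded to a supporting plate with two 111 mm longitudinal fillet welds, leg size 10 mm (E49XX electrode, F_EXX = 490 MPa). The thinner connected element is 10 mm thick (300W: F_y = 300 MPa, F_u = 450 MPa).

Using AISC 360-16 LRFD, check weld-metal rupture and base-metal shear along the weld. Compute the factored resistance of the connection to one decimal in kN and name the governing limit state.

346.1 kN (weld metal governs)

Weld metal: throat = 0.707×10 = 7.07 mm, L = 2×111 = 222 mm. φR_n = 0.75 × 0.6 × 490 × 7.07 × 222 = 346.1 kN.
Base metal shear (10 mm plate): yield φR_n = 1.0×0.6×300×10×222 = 399.6 kN; rupture φR_n = 0.75×0.6×450×10×222 = 449.6 kN; take 399.6 kN (yield).
Governing: min(346.1, 399.6) = 346.1 kN → weld metal.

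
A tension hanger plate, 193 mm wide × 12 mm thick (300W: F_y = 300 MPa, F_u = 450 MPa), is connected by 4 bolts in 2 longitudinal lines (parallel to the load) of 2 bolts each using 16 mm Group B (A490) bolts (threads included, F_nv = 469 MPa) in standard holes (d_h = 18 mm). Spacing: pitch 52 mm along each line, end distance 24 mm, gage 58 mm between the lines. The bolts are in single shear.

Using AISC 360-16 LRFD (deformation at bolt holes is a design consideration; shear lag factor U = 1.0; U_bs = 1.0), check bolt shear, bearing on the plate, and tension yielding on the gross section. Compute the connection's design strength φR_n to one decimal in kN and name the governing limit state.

282.9 kN (bolt shear governs)

Bolt shear: A_b = π(16)²/4 = 201.06 mm². φR_n = 0.75 × 469 × 201.06 × 4 × 1 = 282.9 kN.
Bearing (12 mm plate, F_u = 450 MPa): end bolts L_c = 24 − 18/2 = 15, R_n = min(1.2×15×12×450, 2.4×16×12×450) = 97.2 kN/bolt; interior L_c = 52 − 18 = 34, R_n = 207.36 kN/bolt. φR_n = 0.75 × (2×97.2 + 2×207.36) = 456.8 kN.
Tension yield (gross): A_g = 193×12 = 2316 mm². φR_n = 0.90 × 300 × 2316 = 625.3 kN.
Governing: min(282.9, 456.8, 625.3) = 282.9 kN → bolt shear.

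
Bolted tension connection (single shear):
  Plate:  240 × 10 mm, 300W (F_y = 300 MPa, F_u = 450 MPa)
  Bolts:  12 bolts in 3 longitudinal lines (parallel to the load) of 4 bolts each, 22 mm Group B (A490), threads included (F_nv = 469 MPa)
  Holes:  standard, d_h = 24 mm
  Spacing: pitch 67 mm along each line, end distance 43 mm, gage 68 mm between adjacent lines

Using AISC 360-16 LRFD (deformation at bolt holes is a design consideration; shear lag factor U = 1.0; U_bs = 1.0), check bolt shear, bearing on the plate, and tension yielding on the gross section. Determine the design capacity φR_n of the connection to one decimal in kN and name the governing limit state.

Bolt shear: A_b = π(22)²/4 = 380.13 mm². φR_n = 0.75 × 469 × 380.13 × 12 × 1 = 1604.5 kN.
Bearing (10 mm plate, F_u = 450 MPa): end bolts L_c = 43 − 24/2 = 31, R_n = min(1.2×31×10×450, 2.4×22×10×450) = 167.4 kN/bolt; interior L_c = 67 − 24 = 43, R_n = 232.2 kN/bolt. φR_n = 0.75 × (3×167.4 + 9×232.2) = 1944.0 kN.
Tension yield (gross): A_g = 240×10 = 2400 mm². φR_n = 0.90 × 300 × 2400 = 648.0 kN.
Governing: min(1604.5, 1944.0, 648.0) = 648.0 kN → gross-section yield.

648.0 kN (gross-section yield governs)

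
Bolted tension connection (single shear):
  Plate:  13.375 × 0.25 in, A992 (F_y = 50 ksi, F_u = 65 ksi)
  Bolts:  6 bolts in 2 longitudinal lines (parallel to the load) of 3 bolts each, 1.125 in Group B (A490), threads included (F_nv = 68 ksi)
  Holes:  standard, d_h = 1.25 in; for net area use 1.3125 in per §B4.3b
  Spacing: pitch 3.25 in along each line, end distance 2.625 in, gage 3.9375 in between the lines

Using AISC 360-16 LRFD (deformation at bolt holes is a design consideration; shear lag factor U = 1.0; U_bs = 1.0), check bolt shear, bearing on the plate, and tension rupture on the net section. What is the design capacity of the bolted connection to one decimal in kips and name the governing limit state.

Bolt shear: A_b = π(1.125)²/4 = 0.99402 in². φR_n = 0.75 × 68 × 0.99402 × 6 × 1 = 304.2 kips.
Bearing (0.25 in plate, F_u = 65 ksi): end bolts L_c = 2.625 − 1.25/2 = 2, R_n = min(1.2×2×0.25×65, 2.4×1.125×0.25×65) = 39 kips/bolt; interior L_c = 3.25 − 1.25 = 2, R_n = 39 kips/bolt. φR_n = 0.75 × (2×39 + 4×39) = 175.5 kips.
Tension rupture (net): A_n = (13.375 − 2×1.3125)×0.25 = 2.6875 in² (U = 1.0, A_e = A_n). φR_n = 0.75 × 65 × 2.6875 = 131.0 kips.
Governing: min(304.2, 175.5, 131.0) = 131.0 kips → net-section rupture.

131.0 kips (net-section rupture governs)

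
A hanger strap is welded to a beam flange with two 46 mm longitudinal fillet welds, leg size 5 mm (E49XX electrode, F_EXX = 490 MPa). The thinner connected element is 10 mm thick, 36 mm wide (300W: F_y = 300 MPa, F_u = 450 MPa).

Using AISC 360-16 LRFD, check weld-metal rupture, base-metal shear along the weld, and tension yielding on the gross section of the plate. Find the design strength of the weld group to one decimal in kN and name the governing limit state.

71.7 kN (weld metal governs)

Weld metal: throat = 0.707×5 = 3.535 mm, L = 2×46 = 92 mm. φR_n = 0.75 × 0.6 × 490 × 3.535 × 92 = 71.7 kN.
Base metal shear (10 mm plate): yield φR_n = 1.0×0.6×300×10×92 = 165.6 kN; rupture φR_n = 0.75×0.6×450×10×92 = 186.3 kN; take 165.6 kN (yield).
Tension yield (gross): A_g = 36×10 = 360 mm². φR_n = 0.90 × 300 × 360 = 97.2 kN.
Governing: min(71.7, 165.6, 97.2) = 71.7 kN → weld metal.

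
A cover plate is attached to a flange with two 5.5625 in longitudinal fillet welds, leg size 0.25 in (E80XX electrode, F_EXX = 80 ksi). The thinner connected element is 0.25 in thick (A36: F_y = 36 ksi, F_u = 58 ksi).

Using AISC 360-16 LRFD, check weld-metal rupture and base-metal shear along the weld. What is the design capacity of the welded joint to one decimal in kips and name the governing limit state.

60.1 kips (base-metal shear governs)

Weld metal: throat = 0.707×0.25 = 0.17675 in, L = 2×5.5625 = 11.125 in. φR_n = 0.75 × 0.6 × 80 × 0.17675 × 11.125 = 70.8 kips.
Base metal shear (0.25 in plate): yield φR_n = 1.0×0.6×36×0.25×11.125 = 60.1 kips; rupture φR_n = 0.75×0.6×58×0.25×11.125 = 72.6 kips; take 60.1 kips (yield).
Governing: min(70.8, 60.1) = 60.1 kips → base-metal shear.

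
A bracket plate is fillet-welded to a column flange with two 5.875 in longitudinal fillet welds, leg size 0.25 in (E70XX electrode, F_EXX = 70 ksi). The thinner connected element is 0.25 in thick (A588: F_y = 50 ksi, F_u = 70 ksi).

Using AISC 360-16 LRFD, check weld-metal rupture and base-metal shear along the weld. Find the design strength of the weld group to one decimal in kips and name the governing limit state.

Weld metal: throat = 0.707×0.25 = 0.17675 in, L = 2×5.875 = 11.75 in. φR_n = 0.75 × 0.6 × 70 × 0.17675 × 11.75 = 65.4 kips.
Base metal shear (0.25 in plate): yield φR_n = 1.0×0.6×50×0.25×11.75 = 88.1 kips; rupture φR_n = 0.75×0.6×70×0.25×11.75 = 92.5 kips; take 88.1 kips (yield).
Governing: min(65.4, 88.1) = 65.4 kips → weld metal.

65.4 kips (weld metal governs)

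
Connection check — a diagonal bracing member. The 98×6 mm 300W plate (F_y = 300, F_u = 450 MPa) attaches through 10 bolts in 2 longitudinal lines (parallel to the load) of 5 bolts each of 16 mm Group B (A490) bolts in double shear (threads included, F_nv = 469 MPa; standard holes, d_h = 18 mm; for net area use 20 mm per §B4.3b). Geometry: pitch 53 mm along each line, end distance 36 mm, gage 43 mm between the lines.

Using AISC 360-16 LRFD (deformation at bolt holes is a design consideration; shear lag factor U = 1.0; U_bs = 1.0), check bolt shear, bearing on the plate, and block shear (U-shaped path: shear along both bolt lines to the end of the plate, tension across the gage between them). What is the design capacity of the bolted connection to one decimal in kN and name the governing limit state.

Bolt shear: A_b = π(16)²/4 = 201.06 mm². φR_n = 0.75 × 469 × 201.06 × 10 × 2 = 1414.5 kN.
Bearing (6 mm plate, F_u = 450 MPa): end bolts L_c = 36 − 18/2 = 27, R_n = min(1.2×27×6×450, 2.4×16×6×450) = 87.48 kN/bolt; interior L_c = 53 − 18 = 35, R_n = 103.68 kN/bolt. φR_n = 0.75 × (2×87.48 + 8×103.68) = 753.3 kN.
Block shear: shear path 2×[36+4×53] = 2×248 mm, A_gv = 2976, A_nv = 2×(248 − 4.5×20)×6 = 1896 mm²; tension across gage: (43 − 1×20)×6 = 138 mm². R_n = min(0.6×450×1896, 0.6×300×2976) + 1.0×450×138 = min(511.92, 535.68) + 62.1 = 574.02 kN. φR_n = 0.75 × 574.02 = 430.5 kN.
Governing: min(1414.5, 753.3, 430.5) = 430.5 kN → block shear.

430.5 kN (block shear governs)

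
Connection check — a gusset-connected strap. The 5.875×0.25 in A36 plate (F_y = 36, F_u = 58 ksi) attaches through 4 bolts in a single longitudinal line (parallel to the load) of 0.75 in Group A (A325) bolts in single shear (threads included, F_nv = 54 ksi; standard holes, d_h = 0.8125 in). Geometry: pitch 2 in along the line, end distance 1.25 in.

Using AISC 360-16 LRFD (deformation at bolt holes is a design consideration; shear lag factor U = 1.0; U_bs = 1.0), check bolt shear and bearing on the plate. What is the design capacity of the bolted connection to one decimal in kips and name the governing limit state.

Bolt shear: A_b = π(0.75)²/4 = 0.44179 in². φR_n = 0.75 × 54 × 0.44179 × 4 × 1 = 71.6 kips.
Bearing (0.25 in plate, F_u = 58 ksi): end bolts L_c = 1.25 − 0.8125/2 = 0.84375, R_n = min(1.2×0.84375×0.25×58, 2.4×0.75×0.25×58) = 14.681 kips/bolt; interior L_c = 2 − 0.8125 = 1.1875, R_n = 20.663 kips/bolt. φR_n = 0.75 × (1×14.681 + 3×20.663) = 57.5 kips.
Governing: min(71.6, 57.5) = 57.5 kips → bearing.

57.5 kips (bearing governs)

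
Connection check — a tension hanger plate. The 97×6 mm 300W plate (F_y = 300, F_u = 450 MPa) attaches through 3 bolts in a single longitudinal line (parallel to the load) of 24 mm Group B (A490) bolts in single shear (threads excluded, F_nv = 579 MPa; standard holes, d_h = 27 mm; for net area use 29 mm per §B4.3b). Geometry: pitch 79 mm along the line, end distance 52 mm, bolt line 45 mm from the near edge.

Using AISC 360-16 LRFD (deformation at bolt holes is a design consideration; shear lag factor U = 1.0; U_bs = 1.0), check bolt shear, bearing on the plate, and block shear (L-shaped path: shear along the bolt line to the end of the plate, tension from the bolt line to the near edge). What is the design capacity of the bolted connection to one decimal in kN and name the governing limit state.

228.8 kN (block shear governs)

Bolt shear: A_b = π(24)²/4 = 452.39 mm². φR_n = 0.75 × 579 × 452.39 × 3 × 1 = 589.4 kN.
Bearing (6 mm plate, F_u = 450 MPa): end bolts L_c = 52 − 27/2 = 38.5, R_n = min(1.2×38.5×6×450, 2.4×24×6×450) = 124.74 kN/bolt; interior L_c = 79 − 27 = 52, R_n = 155.52 kN/bolt. φR_n = 0.75 × (1×124.74 + 2×155.52) = 326.8 kN.
Block shear: shear path 1×[52+2×79] = 1×210 mm, A_gv = 1260, A_nv = 1×(210 − 2.5×29)×6 = 825 mm²; tension to near edge: (45 − 0.5×29)×6 = 183 mm². R_n = min(0.6×450×825, 0.6×300×1260) + 1.0×450×183 = min(222.75, 226.8) + 82.35 = 305.1 kN. φR_n = 0.75 × 305.1 = 228.8 kN.
Governing: min(589.4, 326.8, 228.8) = 228.8 kN → block shear.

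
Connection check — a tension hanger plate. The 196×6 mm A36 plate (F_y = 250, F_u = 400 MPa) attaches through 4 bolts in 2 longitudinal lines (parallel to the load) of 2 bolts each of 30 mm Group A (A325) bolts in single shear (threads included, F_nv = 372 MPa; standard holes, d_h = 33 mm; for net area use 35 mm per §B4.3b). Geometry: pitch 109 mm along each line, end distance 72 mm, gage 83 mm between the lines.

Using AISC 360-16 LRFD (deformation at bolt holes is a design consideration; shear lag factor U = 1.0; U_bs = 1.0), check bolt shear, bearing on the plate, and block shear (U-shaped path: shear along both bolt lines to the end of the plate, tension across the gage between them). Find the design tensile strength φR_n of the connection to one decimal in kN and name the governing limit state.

330.8 kN (block shear governs)

Bolt shear: A_b = π(30)²/4 = 706.86 mm². φR_n = 0.75 × 372 × 706.86 × 4 × 1 = 788.9 kN.
Bearing (6 mm plate, F_u = 400 MPa): end bolts L_c = 72 − 33/2 = 55.5, R_n = min(1.2×55.5×6×400, 2.4×30×6×400) = 159.84 kN/bolt; interior L_c = 109 − 33 = 76, R_n = 172.8 kN/bolt. φR_n = 0.75 × (2×159.84 + 2×172.8) = 499.0 kN.
Block shear: shear path 2×[72+1×109] = 2×181 mm, A_gv = 2172, A_nv = 2×(181 − 1.5×35)×6 = 1542 mm²; tension across gage: (83 − 1×35)×6 = 288 mm². R_n = min(0.6×400×1542, 0.6×250×2172) + 1.0×400×288 = min(370.08, 325.8) + 115.2 = 441 kN. φR_n = 0.75 × 441 = 330.8 kN.
Governing: min(788.9, 499.0, 330.8) = 330.8 kN → block shear.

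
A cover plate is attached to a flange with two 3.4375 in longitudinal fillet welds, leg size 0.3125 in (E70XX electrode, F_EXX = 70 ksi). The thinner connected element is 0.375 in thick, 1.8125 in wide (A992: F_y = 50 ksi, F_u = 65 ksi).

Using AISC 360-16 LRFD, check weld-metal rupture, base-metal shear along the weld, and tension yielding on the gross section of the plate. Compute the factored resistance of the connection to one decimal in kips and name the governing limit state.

30.6 kips (gross-section yield governs)

Weld metal: throat = 0.707×0.3125 = 0.22094 in, L = 2×3.4375 = 6.875 in. φR_n = 0.75 × 0.6 × 70 × 0.22094 × 6.875 = 47.8 kips.
Base metal shear (0.375 in plate): yield φR_n = 1.0×0.6×50×0.375×6.875 = 77.3 kips; rupture φR_n = 0.75×0.6×65×0.375×6.875 = 75.4 kips; take 75.4 kips (rupture).
Tension yield (gross): A_g = 1.8125×0.375 = 0.67969 in². φR_n = 0.90 × 50 × 0.67969 = 30.6 kips.
Governing: min(47.8, 75.4, 30.6) = 30.6 kips → gross-section yield.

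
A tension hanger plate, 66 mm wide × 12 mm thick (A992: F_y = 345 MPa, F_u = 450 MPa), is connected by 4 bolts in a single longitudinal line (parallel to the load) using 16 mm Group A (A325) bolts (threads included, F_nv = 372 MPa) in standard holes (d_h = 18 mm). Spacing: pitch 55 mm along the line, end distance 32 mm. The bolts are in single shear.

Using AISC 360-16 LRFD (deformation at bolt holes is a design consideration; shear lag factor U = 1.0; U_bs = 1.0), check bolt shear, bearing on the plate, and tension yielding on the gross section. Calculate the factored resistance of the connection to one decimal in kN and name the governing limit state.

224.4 kN (bolt shear governs)

Bolt shear: A_b = π(16)²/4 = 201.06 mm². φR_n = 0.75 × 372 × 201.06 × 4 × 1 = 224.4 kN.
Bearing (12 mm plate, F_u = 450 MPa): end bolts L_c = 32 − 18/2 = 23, R_n = min(1.2×23×12×450, 2.4×16×12×450) = 149.04 kN/bolt; interior L_c = 55 − 18 = 37, R_n = 207.36 kN/bolt. φR_n = 0.75 × (1×149.04 + 3×207.36) = 578.3 kN.
Tension yield (gross): A_g = 66×12 = 792 mm². φR_n = 0.90 × 345 × 792 = 245.9 kN.
Governing: min(224.4, 578.3, 245.9) = 224.4 kN → bolt shear.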